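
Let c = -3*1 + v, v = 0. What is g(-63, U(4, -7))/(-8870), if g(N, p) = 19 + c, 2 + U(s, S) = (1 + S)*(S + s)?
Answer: -8/4435 ≈ -0.0018038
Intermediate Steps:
c = -3 (c = -3*1 + 0 = -3 + 0 = -3)
U(s, S) = -2 + (1 + S)*(S + s)
g(N, p) = 16 (g(N, p) = 19 - 3 = 16)
g(-63, U(4, -7))/(-8870) = 16/(-8870) = 16*(-1/8870) = -8/4435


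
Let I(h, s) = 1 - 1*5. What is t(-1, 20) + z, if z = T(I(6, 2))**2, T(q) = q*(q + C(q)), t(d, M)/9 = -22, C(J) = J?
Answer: 826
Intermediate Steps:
I(h, s) = -4 (I(h, s) = 1 - 5 = -4)
t(d, M) = -198 (t(d, M) = 9*(-22) = -198)
T(q) = 2*q**2 (T(q) = q*(q + q) = q*(2*q) = 2*q**2)
z = 1024 (z = (2*(-4)**2)**2 = (2*16)**2 = 32**2 = 1024)
t(-1, 20) + z = -198 + 1024 = 826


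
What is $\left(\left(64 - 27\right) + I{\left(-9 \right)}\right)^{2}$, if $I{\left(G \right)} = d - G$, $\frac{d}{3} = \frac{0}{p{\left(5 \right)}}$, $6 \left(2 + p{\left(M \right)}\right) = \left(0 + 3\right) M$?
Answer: $2116$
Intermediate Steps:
$p{\left(M \right)} = -2 + \frac{M}{2}$ ($p{\left(M \right)} = -2 + \frac{\left(0 + 3\right) M}{6} = -2 + \frac{3 M}{6} = -2 + \frac{M}{2}$)
$d = 0$ ($d = 3 \frac{0}{-2 + \frac{1}{2} \cdot 5} = 3 \frac{0}{-2 + \frac{5}{2}} = 3 \cdot 0 \frac{1}{\frac{1}{2}} = 3 \cdot 0 \cdot 2 = 3 \cdot 0 = 0$)
$I{\left(G \right)} = - G$ ($I{\left(G \right)} = 0 - G = - G$)
$\left(\left(64 - 27\right) + I{\left(-9 \right)}\right)^{2} = \left(\left(64 - 27\right) - -9\right)^{2} = \left(37 + 9\right)^{2} = 46^{2} = 2116$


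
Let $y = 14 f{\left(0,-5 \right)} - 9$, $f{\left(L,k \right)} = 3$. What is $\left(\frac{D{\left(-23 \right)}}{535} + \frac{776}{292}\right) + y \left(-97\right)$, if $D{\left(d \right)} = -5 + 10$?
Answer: $- \frac{24982180}{7811} \approx -3198.3$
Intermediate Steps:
$D{\left(d \right)} = 5$
$y = 33$ ($y = 14 \cdot 3 - 9 = 42 - 9 = 33$)
$\left(\frac{D{\left(-23 \right)}}{535} + \frac{776}{292}\right) + y \left(-97\right) = \left(\frac{5}{535} + \frac{776}{292}\right) + 33 \left(-97\right) = \left(5 \cdot \frac{1}{535} + 776 \cdot \frac{1}{292}\right) - 3201 = \left(\frac{1}{107} + \frac{194}{73}\right) - 3201 = \frac{20831}{7811} - 3201 = - \frac{24982180}{7811}$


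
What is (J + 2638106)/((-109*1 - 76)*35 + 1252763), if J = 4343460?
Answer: 3490783/623144 ≈ 5.6019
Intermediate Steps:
(J + 2638106)/((-109*1 - 76)*35 + 1252763) = (4343460 + 2638106)/((-109*1 - 76)*35 + 1252763) = 6981566/((-109 - 76)*35 + 1252763) = 6981566/(-185*35 + 1252763) = 6981566/(-6475 + 1252763) = 6981566/1246288 = 6981566*(1/1246288) = 3490783/623144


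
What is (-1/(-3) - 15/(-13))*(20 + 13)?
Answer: 638/13 ≈ 49.077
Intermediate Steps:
(-1/(-3) - 15/(-13))*(20 + 13) = (-1*(-⅓) - 15*(-1/13))*33 = (⅓ + 15/13)*33 = (58/39)*33 = 638/13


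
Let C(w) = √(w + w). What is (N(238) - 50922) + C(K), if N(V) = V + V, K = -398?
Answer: -50446 + 2*I*√199 ≈ -50446.0 + 28.213*I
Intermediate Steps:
N(V) = 2*V
C(w) = √2*√w (C(w) = √(2*w) = √2*√w)
(N(238) - 50922) + C(K) = (2*238 - 50922) + √2*√(-398) = (476 - 50922) + √2*(I*√398) = -50446 + 2*I*√199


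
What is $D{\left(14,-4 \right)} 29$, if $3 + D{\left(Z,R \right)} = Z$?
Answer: $319$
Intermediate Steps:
$D{\left(Z,R \right)} = -3 + Z$
$D{\left(14,-4 \right)} 29 = \left(-3 + 14\right) 29 = 11 \cdot 29 = 319$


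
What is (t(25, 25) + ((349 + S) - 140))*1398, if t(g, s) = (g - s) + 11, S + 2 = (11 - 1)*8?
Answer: 416604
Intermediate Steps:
S = 78 (S = -2 + (11 - 1)*8 = -2 + 10*8 = -2 + 80 = 78)
t(g, s) = 11 + g - s
(t(25, 25) + ((349 + S) - 140))*1398 = ((11 + 25 - 1*25) + ((349 + 78) - 140))*1398 = ((11 + 25 - 25) + (427 - 140))*1398 = (11 + 287)*1398 = 298*1398 = 416604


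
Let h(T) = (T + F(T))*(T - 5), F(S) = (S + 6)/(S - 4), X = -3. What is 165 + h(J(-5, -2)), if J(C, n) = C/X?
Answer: 10735/63 ≈ 170.40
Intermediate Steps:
F(S) = (6 + S)/(-4 + S)
J(C, n) = -C/3 (J(C, n) = C/(-3) = C*(-1/3) = -C/3)
h(T) = (-5 + T)*(T + (6 + T)/(-4 + T)) (h(T) = (T + (6 + T)/(-4 + T))*(T - 5) = (T + (6 + T)/(-4 + T))*(-5 + T) = (-5 + T)*(T + (6 + T)/(-4 + T)))
165 + h(J(-5, -2)) = 165 + (-30 + (-1/3*(-5))**3 - 8*(-1/3*(-5))**2 + 21*(-1/3*(-5)))/(-4 - 1/3*(-5)) = 165 + (-30 + (5/3)**3 - 8*(5/3)**2 + 21*(5/3))/(-4 + 5/3) = 165 + (-30 + 125/27 - 8*25/9 + 35)/(-7/3) = 165 - 3*(-30 + 125/27 - 200/9 + 35)/7 = 165 - 3/7*(-340/27) = 165 + 340/63 = 10735/63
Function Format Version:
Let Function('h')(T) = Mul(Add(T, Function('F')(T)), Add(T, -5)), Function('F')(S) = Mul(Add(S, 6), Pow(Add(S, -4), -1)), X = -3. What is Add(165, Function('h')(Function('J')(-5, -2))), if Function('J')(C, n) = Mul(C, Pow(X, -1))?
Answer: Rational(10735, 63) ≈ 170.40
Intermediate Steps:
Function('F')(S) = Mul(Pow(Add(-4, S), -1), Add(6, S)) (Function('F')(S) = Mul(Add(6, S), Pow(Add(-4, S), -1)) = Mul(Pow(Add(-4, S), -1), Add(6, S)))
Function('J')(C, n) = Mul(Rational(-1, 3), C) (Function('J')(C, n) = Mul(C, Pow(-3, -1)) = Mul(C, Rational(-1, 3)) = Mul(Rational(-1, 3), C))
Function('h')(T) = Mul(Add(-5, T), Add(T, Mul(Pow(Add(-4, T), -1), Add(6, T)))) (Function('h')(T) = Mul(Add(T, Mul(Pow(Add(-4, T), -1), Add(6, T))), Add(T, -5)) = Mul(Add(T, Mul(Pow(Add(-4, T), -1), Add(6, T))), Add(-5, T)) = Mul(Add(-5, T), Add(T, Mul(Pow(Add(-4, T), -1), Add(6, T)))))
Add(165, Function('h')(Function('J')(-5, -2))) = Add(165, Mul(Pow(Add(-4, Mul(Rational(-1, 3), -5)), -1), Add(-30, Pow(Mul(Rational(-1, 3), -5), 3), Mul(-8, Pow(Mul(Rational(-1, 3), -5), 2)), Mul(21, Mul(Rational(-1, 3), -5))))) = Add(165, Mul(Pow(Add(-4, Rational(5, 3)), -1), Add(-30, Pow(Rational(5, 3), 3), Mul(-8, Pow(Rational(5, 3), 2)), Mul(21, Rational(5, 3))))) = Add(165, Mul(Pow(Rational(-7, 3), -1), Add(-30, Rational(125, 27), Mul(-8, Rational(25, 9)), 35))) = Add(165, Mul(Rational(-3, 7), Add(-30, Rational(125, 27), Rational(-200, 9), 35))) = Add(165, Mul(Rational(-3, 7), Rational(-340, 27))) = Add(165, Rational(340, 63)) = Rational(10735, 63)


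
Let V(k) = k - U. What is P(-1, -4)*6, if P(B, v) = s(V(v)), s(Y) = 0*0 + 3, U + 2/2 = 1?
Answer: 18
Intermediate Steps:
U = 0 (U = -1 + 1 = 0)
V(k) = k (V(k) = k - 1*0 = k + 0 = k)
s(Y) = 3 (s(Y) = 0 + 3 = 3)
P(B, v) = 3
P(-1, -4)*6 = 3*6 = 18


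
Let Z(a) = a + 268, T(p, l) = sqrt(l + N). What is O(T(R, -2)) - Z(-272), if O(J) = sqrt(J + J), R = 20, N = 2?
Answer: 4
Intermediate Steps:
T(p, l) = sqrt(2 + l) (T(p, l) = sqrt(l + 2) = sqrt(2 + l))
O(J) = sqrt(2)*sqrt(J) (O(J) = sqrt(2*J) = sqrt(2)*sqrt(J))
Z(a) = 268 + a
O(T(R, -2)) - Z(-272) = sqrt(2)*sqrt(sqrt(2 - 2)) - (268 - 272) = sqrt(2)*sqrt(sqrt(0)) - 1*(-4) = sqrt(2)*sqrt(0) + 4 = sqrt(2)*0 + 4 = 0 + 4 = 4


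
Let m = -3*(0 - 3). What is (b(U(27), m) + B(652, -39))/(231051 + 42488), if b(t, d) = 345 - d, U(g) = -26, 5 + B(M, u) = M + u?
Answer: 944/273539 ≈ 0.0034511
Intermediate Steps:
B(M, u) = -5 + M + u (B(M, u) = -5 + (M + u) = -5 + M + u)
m = 9 (m = -3*(-3) = 9)
(b(U(27), m) + B(652, -39))/(231051 + 42488) = ((345 - 1*9) + (-5 + 652 - 39))/(231051 + 42488) = ((345 - 9) + 608)/273539 = (336 + 608)*(1/273539) = 944*(1/273539) = 944/273539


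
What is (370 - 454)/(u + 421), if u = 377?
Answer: -2/19 ≈ -0.10526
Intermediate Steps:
(370 - 454)/(u + 421) = (370 - 454)/(377 + 421) = -84/798 = -84*1/798 = -2/19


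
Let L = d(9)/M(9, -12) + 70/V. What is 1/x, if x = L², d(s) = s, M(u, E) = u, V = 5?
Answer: 1/225 ≈ 0.0044444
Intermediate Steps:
L = 15 (L = 9/9 + 70/5 = 9*(⅑) + 70*(⅕) = 1 + 14 = 15)
x = 225 (x = 15² = 225)
1/x = 1/225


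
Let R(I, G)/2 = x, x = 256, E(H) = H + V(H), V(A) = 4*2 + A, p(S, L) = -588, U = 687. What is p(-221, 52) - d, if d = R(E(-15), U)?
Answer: -1100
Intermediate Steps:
V(A) = 8 + A
E(H) = 8 + 2*H (E(H) = H + (8 + H) = 8 + 2*H)
R(I, G) = 512 (R(I, G) = 2*256 = 512)
d = 512
p(-221, 52) - d = -588 - 1*512 = -588 - 512 = -1100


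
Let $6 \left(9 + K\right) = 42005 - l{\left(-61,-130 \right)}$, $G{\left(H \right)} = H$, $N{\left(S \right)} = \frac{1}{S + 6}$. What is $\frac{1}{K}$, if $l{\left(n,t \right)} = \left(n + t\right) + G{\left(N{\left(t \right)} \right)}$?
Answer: $\frac{744}{5225609} \approx 0.00014238$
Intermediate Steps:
$N{\left(S \right)} = \frac{1}{6 + S}$
$l{\left(n,t \right)} = n + t + \frac{1}{6 + t}$ ($l{\left(n,t \right)} = \left(n + t\right) + \frac{1}{6 + t} = n + t + \frac{1}{6 + t}$)
$K = \frac{5225609}{744}$ ($K = -9 + \frac{42005 - \frac{1 + \left(6 - 130\right) \left(-61 - 130\right)}{6 - 130}}{6} = -9 + \frac{42005 - \frac{1 - -23684}{-124}}{6} = -9 + \frac{42005 - - \frac{1 + 23684}{124}}{6} = -9 + \frac{42005 - \left(- \frac{1}{124}\right) 23685}{6} = -9 + \frac{42005 - - \frac{23685}{124}}{6} = -9 + \frac{42005 + \frac{23685}{124}}{6} = -9 + \frac{1}{6} \cdot \frac{5232305}{124} = -9 + \frac{5232305}{744} = \frac{5225609}{744} \approx 7023.7$)
$\frac{1}{K} = \frac{1}{\frac{5225609}{744}} = \frac{744}{5225609}$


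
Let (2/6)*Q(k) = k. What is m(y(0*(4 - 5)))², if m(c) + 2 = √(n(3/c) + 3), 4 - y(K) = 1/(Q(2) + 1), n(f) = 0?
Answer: (2 - √3)² ≈ 0.071797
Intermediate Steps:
Q(k) = 3*k
y(K) = 27/7 (y(K) = 4 - 1/(3*2 + 1) = 4 - 1/(6 + 1) = 4 - 1/7 = 4 - 1*⅐ = 4 - ⅐ = 27/7)
m(c) = -2 + √3 (m(c) = -2 + √(0 + 3) = -2 + √3)
m(y(0*(4 - 5)))² = (-2 + √3)²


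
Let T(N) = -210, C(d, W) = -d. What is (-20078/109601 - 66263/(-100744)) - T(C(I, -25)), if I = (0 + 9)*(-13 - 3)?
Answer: 2323984813271/11041643144 ≈ 210.47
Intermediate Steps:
I = -144 (I = 9*(-16) = -144)
(-20078/109601 - 66263/(-100744)) - T(C(I, -25)) = (-20078/109601 - 66263/(-100744)) - 1*(-210) = (-20078*1/109601 - 66263*(-1/100744)) + 210 = (-20078/109601 + 66263/100744) + 210 = 5239753031/11041643144 + 210 = 2323984813271/11041643144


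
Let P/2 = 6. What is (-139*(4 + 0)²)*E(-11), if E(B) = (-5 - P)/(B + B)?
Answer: -18904/11 ≈ -1718.5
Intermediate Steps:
P = 12 (P = 2*6 = 12)
E(B) = -17/(2*B) (E(B) = (-5 - 1*12)/(B + B) = (-5 - 12)/((2*B)) = -17/(2*B))
(-139*(4 + 0)²)*E(-11) = (-139*(4 + 0)²)*(-17/2/(-11)) = (-139*4²)*(-17/2*(-1/11)) = -139*16*(17/22) = -2224*17/22 = -18904/11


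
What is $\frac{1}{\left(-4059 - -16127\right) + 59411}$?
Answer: $\frac{1}{71479} \approx 1.399 \cdot 10^{-5}$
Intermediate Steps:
$\frac{1}{\left(-4059 - -16127\right) + 59411} = \frac{1}{\left(-4059 + 16127\right) + 59411} = \frac{1}{12068 + 59411} = \frac{1}{71479}$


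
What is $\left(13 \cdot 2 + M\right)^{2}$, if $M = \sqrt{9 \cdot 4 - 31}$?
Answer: $\left(26 + \sqrt{5}\right)^{2} \approx 797.28$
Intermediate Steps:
$M = \sqrt{5}$ ($M = \sqrt{36 - 31} = \sqrt{5} \approx 2.2361$)
$\left(13 \cdot 2 + M\right)^{2} = \left(13 \cdot 2 + \sqrt{5}\right)^{2} = \left(26 + \sqrt{5}\right)^{2}$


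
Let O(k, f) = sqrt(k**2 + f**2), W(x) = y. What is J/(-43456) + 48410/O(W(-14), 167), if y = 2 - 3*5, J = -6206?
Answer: 3103/21728 + 24205*sqrt(28058)/14029 ≈ 289.15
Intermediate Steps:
y = -13 (y = 2 - 15 = -13)
W(x) = -13
O(k, f) = sqrt(f**2 + k**2)
J/(-43456) + 48410/O(W(-14), 167) = -6206/(-43456) + 48410/(sqrt(167**2 + (-13)**2)) = -6206*(-1/43456) + 48410/(sqrt(27889 + 169)) = 3103/21728 + 48410/(sqrt(28058)) = 3103/21728 + 48410*(sqrt(28058)/28058) = 3103/21728 + 24205*sqrt(28058)/14029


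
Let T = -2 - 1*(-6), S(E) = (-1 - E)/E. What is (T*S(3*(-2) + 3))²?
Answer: 64/9 ≈ 7.1111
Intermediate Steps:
S(E) = (-1 - E)/E
T = 4 (T = -2 + 6 = 4)
(T*S(3*(-2) + 3))² = (4*((-1 - (3*(-2) + 3))/(3*(-2) + 3)))² = (4*((-1 - (-6 + 3))/(-6 + 3)))² = (4*((-1 - 1*(-3))/(-3)))² = (4*(-(-1 + 3)/3))² = (4*(-⅓*2))² = (4*(-⅔))² = (-8/3)² = 64/9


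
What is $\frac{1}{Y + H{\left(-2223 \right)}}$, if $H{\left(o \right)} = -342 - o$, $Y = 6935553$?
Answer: $\frac{1}{6937434} \approx 1.4415 \cdot 10^{-7}$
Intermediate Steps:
$\frac{1}{Y + H{\left(-2223 \right)}} = \frac{1}{6935553 - -1881} = \frac{1}{6935553 + \left(-342 + 2223\right)} = \frac{1}{6935553 + 1881} = \frac{1}{6937434}$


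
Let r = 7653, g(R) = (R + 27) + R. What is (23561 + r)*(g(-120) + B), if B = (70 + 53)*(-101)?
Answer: -394420104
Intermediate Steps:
g(R) = 27 + 2*R (g(R) = (27 + R) + R = 27 + 2*R)
B = -12423 (B = 123*(-101) = -12423)
(23561 + r)*(g(-120) + B) = (23561 + 7653)*((27 + 2*(-120)) - 12423) = 31214*((27 - 240) - 12423) = 31214*(-213 - 12423) = 31214*(-12636) = -394420104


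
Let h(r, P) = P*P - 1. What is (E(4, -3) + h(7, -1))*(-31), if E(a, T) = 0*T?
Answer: 0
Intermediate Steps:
E(a, T) = 0
h(r, P) = -1 + P² (h(r, P) = P² - 1 = -1 + P²)
(E(4, -3) + h(7, -1))*(-31) = (0 + (-1 + (-1)²))*(-31) = (0 + (-1 + 1))*(-31) = (0 + 0)*(-31) = 0*(-31) = 0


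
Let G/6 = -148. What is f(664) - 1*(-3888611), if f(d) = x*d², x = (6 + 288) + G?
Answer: -258003613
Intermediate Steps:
G = -888 (G = 6*(-148) = -888)
x = -594 (x = (6 + 288) - 888 = 294 - 888 = -594)
f(d) = -594*d²
f(664) - 1*(-3888611) = -594*664² - 1*(-3888611) = -594*440896 + 3888611 = -261892224 + 3888611 = -258003613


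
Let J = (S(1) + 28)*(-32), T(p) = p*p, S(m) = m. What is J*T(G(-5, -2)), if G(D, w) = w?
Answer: -3712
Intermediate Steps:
T(p) = p²
J = -928 (J = (1 + 28)*(-32) = 29*(-32) = -928)
J*T(G(-5, -2)) = -928*(-2)² = -928*4 = -3712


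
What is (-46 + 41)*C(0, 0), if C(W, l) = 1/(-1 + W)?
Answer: 5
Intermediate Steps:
(-46 + 41)*C(0, 0) = (-46 + 41)/(-1 + 0) = -5/(-1) = -5*(-1) = 5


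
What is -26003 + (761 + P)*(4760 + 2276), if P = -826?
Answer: -483343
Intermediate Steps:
-26003 + (761 + P)*(4760 + 2276) = -26003 + (761 - 826)*(4760 + 2276) = -26003 - 65*7036 = -26003 - 457340 = -483343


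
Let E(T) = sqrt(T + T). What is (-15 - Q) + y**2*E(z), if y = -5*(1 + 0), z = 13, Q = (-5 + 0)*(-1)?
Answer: -20 + 25*sqrt(26) ≈ 107.48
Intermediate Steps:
Q = 5 (Q = -5*(-1) = 5)
y = -5 (y = -5*1 = -5)
E(T) = sqrt(2)*sqrt(T) (E(T) = sqrt(2*T) = sqrt(2)*sqrt(T))
(-15 - Q) + y**2*E(z) = (-15 - 1*5) + (-5)**2*(sqrt(2)*sqrt(13)) = (-15 - 5) + 25*sqrt(26) = -20 + 25*sqrt(26)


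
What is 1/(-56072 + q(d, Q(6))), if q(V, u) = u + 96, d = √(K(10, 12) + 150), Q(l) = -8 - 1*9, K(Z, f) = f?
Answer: -1/55993 ≈ -1.7859e-5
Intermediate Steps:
Q(l) = -17 (Q(l) = -8 - 9 = -17)
d = 9*√2 (d = √(12 + 150) = √162 = 9*√2 ≈ 12.728)
q(V, u) = 96 + u
1/(-56072 + q(d, Q(6))) = 1/(-56072 + (96 - 17)) = 1/(-56072 + 79) = 1/(-55993) = -1/55993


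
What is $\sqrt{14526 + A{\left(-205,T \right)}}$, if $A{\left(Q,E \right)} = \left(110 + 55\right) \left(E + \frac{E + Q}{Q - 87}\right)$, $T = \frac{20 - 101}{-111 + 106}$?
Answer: $\frac{\sqrt{92221995}}{73} \approx 131.55$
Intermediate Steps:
$T = \frac{81}{5}$ ($T = - \frac{81}{-5} = \left(-81\right) \left(- \frac{1}{5}\right) = \frac{81}{5} \approx 16.2$)
$A{\left(Q,E \right)} = 165 E + \frac{165 \left(E + Q\right)}{-87 + Q}$ ($A{\left(Q,E \right)} = 165 \left(E + \frac{E + Q}{-87 + Q}\right) = 165 E + \frac{165 \left(E + Q\right)}{-87 + Q}$)
$\sqrt{14526 + A{\left(-205,T \right)}} = \sqrt{14526 + \frac{165 \left(-205 - \frac{6966}{5} + \frac{81}{5} \left(-205\right)\right)}{-87 - 205}} = \sqrt{14526 + \frac{165 \left(-205 - \frac{6966}{5} - 3321\right)}{-292}} = \sqrt{14526 + 165 \left(- \frac{1}{292}\right) \left(- \frac{24596}{5}\right)} = \sqrt{14526 + \frac{202917}{73}} = \sqrt{\frac{1263315}{73}} = \frac{\sqrt{92221995}}{73}$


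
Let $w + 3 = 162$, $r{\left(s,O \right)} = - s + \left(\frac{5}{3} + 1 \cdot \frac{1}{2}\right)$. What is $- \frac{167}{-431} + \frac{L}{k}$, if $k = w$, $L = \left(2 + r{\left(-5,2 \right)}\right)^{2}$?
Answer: $\frac{2259683}{2467044} \approx 0.91595$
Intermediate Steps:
$r{\left(s,O \right)} = \frac{13}{6} - s$ ($r{\left(s,O \right)} = - s + \left(5 \cdot \frac{1}{3} + 1 \cdot \frac{1}{2}\right) = - s + \left(\frac{5}{3} + \frac{1}{2}\right) = - s + \frac{13}{6} = \frac{13}{6} - s$)
$w = 159$ ($w = -3 + 162 = 159$)
$L = \frac{3025}{36}$ ($L = \left(2 + \left(\frac{13}{6} - -5\right)\right)^{2} = \left(2 + \left(\frac{13}{6} + 5\right)\right)^{2} = \left(2 + \frac{43}{6}\right)^{2} = \left(\frac{55}{6}\right)^{2} = \frac{3025}{36} \approx 84.028$)
$k = 159$
$- \frac{167}{-431} + \frac{L}{k} = - \frac{167}{-431} + \frac{3025}{36 \cdot 159} = \left(-167\right) \left(- \frac{1}{431}\right) + \frac{3025}{36} \cdot \frac{1}{159} = \frac{167}{431} + \frac{3025}{5724} = \frac{2259683}{2467044}$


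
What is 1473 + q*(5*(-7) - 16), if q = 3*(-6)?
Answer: 2391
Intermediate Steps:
q = -18
1473 + q*(5*(-7) - 16) = 1473 - 18*(5*(-7) - 16) = 1473 - 18*(-35 - 16) = 1473 - 18*(-51) = 1473 + 918 = 2391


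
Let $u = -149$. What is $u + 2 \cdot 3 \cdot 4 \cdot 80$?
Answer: $1771$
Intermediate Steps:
$u + 2 \cdot 3 \cdot 4 \cdot 80 = -149 + 2 \cdot 3 \cdot 4 \cdot 80 = -149 + 6 \cdot 4 \cdot 80 = -149 + 24 \cdot 80 = -149 + 1920 = 1771$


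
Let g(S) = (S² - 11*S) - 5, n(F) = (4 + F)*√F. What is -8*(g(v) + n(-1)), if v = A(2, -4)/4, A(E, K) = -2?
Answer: -6 - 24*I ≈ -6.0 - 24.0*I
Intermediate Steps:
n(F) = √F*(4 + F)
v = -½ (v = -2/4 = -2*¼ = -½ ≈ -0.50000)
g(S) = -5 + S² - 11*S
-8*(g(v) + n(-1)) = -8*((-5 + (-½)² - 11*(-½)) + √(-1)*(4 - 1)) = -8*((-5 + ¼ + 11/2) + I*3) = -8*(¾ + 3*I) = -6 - 24*I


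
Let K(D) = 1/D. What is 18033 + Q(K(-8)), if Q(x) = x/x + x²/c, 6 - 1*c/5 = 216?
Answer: 1211884799/67200 ≈ 18034.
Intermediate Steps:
c = -1050 (c = 30 - 5*216 = 30 - 1080 = -1050)
Q(x) = 1 - x²/1050 (Q(x) = x/x + x²/(-1050) = 1 + x²*(-1/1050) = 1 - x²/1050)
18033 + Q(K(-8)) = 18033 + (1 - (1/(-8))²/1050) = 18033 + (1 - (-⅛)²/1050) = 18033 + (1 - 1/1050*1/64) = 18033 + (1 - 1/67200) = 18033 + 67199/67200 = 1211884799/67200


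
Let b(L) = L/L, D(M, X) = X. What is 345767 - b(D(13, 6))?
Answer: 345766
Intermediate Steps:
b(L) = 1
345767 - b(D(13, 6)) = 345767 - 1*1 = 345767 - 1 = 345766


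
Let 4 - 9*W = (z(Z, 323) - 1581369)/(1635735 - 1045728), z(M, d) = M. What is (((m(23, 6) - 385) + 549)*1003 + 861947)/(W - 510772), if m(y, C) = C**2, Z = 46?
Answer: -5642191510461/2712227557285 ≈ -2.0803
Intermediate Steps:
W = 3941351/5310063 (W = 4/9 - (46 - 1581369)/(9*(1635735 - 1045728)) = 4/9 - (-1581323)/(9*590007) = 4/9 - 1/9*(-1581323/590007) = 4/9 + 1581323/5310063 = 3941351/5310063 ≈ 0.74224)
(((m(23, 6) - 385) + 549)*1003 + 861947)/(W - 510772) = (((6**2 - 385) + 549)*1003 + 861947)/(3941351/5310063 - 510772) = (((36 - 385) + 549)*1003 + 861947)/(-2712227557285/5310063) = ((-349 + 549)*1003 + 861947)*(-5310063/2712227557285) = (200*1003 + 861947)*(-5310063/2712227557285) = (200600 + 861947)*(-5310063/2712227557285) = 1062547*(-5310063/2712227557285) = -5642191510461/2712227557285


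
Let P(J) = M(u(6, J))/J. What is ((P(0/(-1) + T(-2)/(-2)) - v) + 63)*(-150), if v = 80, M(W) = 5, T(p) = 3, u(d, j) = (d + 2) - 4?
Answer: 3050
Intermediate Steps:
u(d, j) = -2 + d (u(d, j) = (2 + d) - 4 = -2 + d)
P(J) = 5/J
((P(0/(-1) + T(-2)/(-2)) - v) + 63)*(-150) = ((5/(0/(-1) + 3/(-2)) - 1*80) + 63)*(-150) = ((5/(0*(-1) + 3*(-1/2)) - 80) + 63)*(-150) = ((5/(0 - 3/2) - 80) + 63)*(-150) = ((5/(-3/2) - 80) + 63)*(-150) = ((5*(-2/3) - 80) + 63)*(-150) = ((-10/3 - 80) + 63)*(-150) = (-250/3 + 63)*(-150) = -61/3*(-150) = 3050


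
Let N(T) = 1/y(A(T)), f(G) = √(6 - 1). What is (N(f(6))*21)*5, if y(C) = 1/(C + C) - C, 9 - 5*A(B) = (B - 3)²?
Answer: -70350/3049 - 71820*√5/3049 ≈ -75.744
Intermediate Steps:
A(B) = 9/5 - (-3 + B)²/5 (A(B) = 9/5 - (B - 3)²/5 = 9/5 - (-3 + B)²/5)
y(C) = 1/(2*C) - C
f(G) = √5
N(T) = 1/(-T*(6 - T)/5 + 5/(2*T*(6 - T))) (N(T) = 1/(1/(2*((T*(6 - T)/5))) - T*(6 - T)/5) = 1/((5/(T*(6 - T)))/2 - T*(6 - T)/5) = 1/(5/(2*T*(6 - T)) - T*(6 - T)/5) = 1/(-T*(6 - T)/5 + 5/(2*T*(6 - T))))
(N(f(6))*21)*5 = ((10*√5*(-6 + √5)/(-25 + 2*(√5)²*(-6 + √5)²))*21)*5 = ((10*√5*(-6 + √5)/(-25 + 2*5*(-6 + √5)²))*21)*5 = ((10*√5*(-6 + √5)/(-25 + 10*(-6 + √5)²))*21)*5 = (210*√5*(-6 + √5)/(-25 + 10*(-6 + √5)²))*5 = 1050*√5*(-6 + √5)/(-25 + 10*(-6 + √5)²)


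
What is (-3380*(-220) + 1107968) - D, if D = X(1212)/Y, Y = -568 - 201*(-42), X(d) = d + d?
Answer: 7289622004/3937 ≈ 1.8516e+6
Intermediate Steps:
X(d) = 2*d
Y = 7874 (Y = -568 + 8442 = 7874)
D = 1212/3937 (D = (2*1212)/7874 = 2424*(1/7874) = 1212/3937 ≈ 0.30785)
(-3380*(-220) + 1107968) - D = (-3380*(-220) + 1107968) - 1*1212/3937 = (743600 + 1107968) - 1212/3937 = 1851568 - 1212/3937 = 7289622004/3937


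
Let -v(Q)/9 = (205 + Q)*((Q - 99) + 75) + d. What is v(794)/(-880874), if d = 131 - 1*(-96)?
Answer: 6925113/880874 ≈ 7.8616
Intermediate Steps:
d = 227 (d = 131 + 96 = 227)
v(Q) = -2043 - 9*(-24 + Q)*(205 + Q) (v(Q) = -9*((205 + Q)*((Q - 99) + 75) + 227) = -9*((205 + Q)*((-99 + Q) + 75) + 227) = -9*((205 + Q)*(-24 + Q) + 227) = -9*((-24 + Q)*(205 + Q) + 227) = -9*(227 + (-24 + Q)*(205 + Q)) = -2043 - 9*(-24 + Q)*(205 + Q))
v(794)/(-880874) = (42237 - 1629*794 - 9*794²)/(-880874) = (42237 - 1293426 - 9*630436)*(-1/880874) = (42237 - 1293426 - 5673924)*(-1/880874) = -6925113*(-1/880874) = 6925113/880874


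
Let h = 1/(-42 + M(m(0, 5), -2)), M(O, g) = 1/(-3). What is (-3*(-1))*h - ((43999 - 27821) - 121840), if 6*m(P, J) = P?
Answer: 13419065/127 ≈ 1.0566e+5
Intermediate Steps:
m(P, J) = P/6
M(O, g) = -1/3
h = -3/127 (h = 1/(-42 - 1/3) = 1/(-127/3) = -3/127 ≈ -0.023622)
(-3*(-1))*h - ((43999 - 27821) - 121840) = -3*(-1)*(-3/127) - ((43999 - 27821) - 121840) = 3*(-3/127) - (16178 - 121840) = -9/127 - 1*(-105662) = -9/127 + 105662 = 13419065/127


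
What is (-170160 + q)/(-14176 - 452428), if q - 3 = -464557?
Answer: 317357/233302 ≈ 1.3603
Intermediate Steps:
q = -464554 (q = 3 - 464557 = -464554)
(-170160 + q)/(-14176 - 452428) = (-170160 - 464554)/(-14176 - 452428) = -634714/(-466604) = -634714*(-1/466604) = 317357/233302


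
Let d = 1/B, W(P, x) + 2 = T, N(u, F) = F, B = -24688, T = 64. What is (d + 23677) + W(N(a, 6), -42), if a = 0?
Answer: 586068431/24688 ≈ 23739.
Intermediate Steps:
W(P, x) = 62 (W(P, x) = -2 + 64 = 62)
d = -1/24688 (d = 1/(-24688) = -1/24688 ≈ -4.0505e-5)
(d + 23677) + W(N(a, 6), -42) = (-1/24688 + 23677) + 62 = 584537775/24688 + 62 = 586068431/24688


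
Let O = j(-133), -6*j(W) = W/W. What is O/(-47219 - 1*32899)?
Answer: 1/480708 ≈ 2.0803e-6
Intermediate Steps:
j(W) = -⅙ (j(W) = -W/(6*W) = -⅙*1 = -⅙)
O = -⅙ ≈ -0.16667
O/(-47219 - 1*32899) = -1/(6*(-47219 - 1*32899)) = -1/(6*(-47219 - 32899)) = -⅙/(-80118) = -⅙*(-1/80118) = 1/480708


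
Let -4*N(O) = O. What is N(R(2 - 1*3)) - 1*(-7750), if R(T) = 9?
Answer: 30991/4 ≈ 7747.8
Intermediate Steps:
N(O) = -O/4
N(R(2 - 1*3)) - 1*(-7750) = -¼*9 - 1*(-7750) = -9/4 + 7750 = 30991/4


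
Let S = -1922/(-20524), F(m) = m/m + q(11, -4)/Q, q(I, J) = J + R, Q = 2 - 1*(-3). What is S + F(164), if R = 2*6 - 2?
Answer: 117687/51310 ≈ 2.2936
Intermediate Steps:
Q = 5 (Q = 2 + 3 = 5)
R = 10 (R = 12 - 2 = 10)
q(I, J) = 10 + J (q(I, J) = J + 10 = 10 + J)
F(m) = 11/5 (F(m) = m/m + (10 - 4)/5 = 1 + 6*(⅕) = 1 + 6/5 = 11/5)
S = 961/10262 (S = -1922*(-1/20524) = 961/10262 ≈ 0.093646)
S + F(164) = 961/10262 + 11/5 = 117687/51310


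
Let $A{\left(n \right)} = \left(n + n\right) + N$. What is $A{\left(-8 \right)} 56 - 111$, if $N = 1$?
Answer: $-951$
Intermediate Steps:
$A{\left(n \right)} = 1 + 2 n$ ($A{\left(n \right)} = \left(n + n\right) + 1 = 2 n + 1 = 1 + 2 n$)
$A{\left(-8 \right)} 56 - 111 = \left(1 + 2 \left(-8\right)\right) 56 - 111 = \left(1 - 16\right) 56 - 111 = \left(-15\right) 56 - 111 = -840 - 111 = -951$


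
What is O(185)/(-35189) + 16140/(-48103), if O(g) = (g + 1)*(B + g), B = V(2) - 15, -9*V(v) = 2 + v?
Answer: -81233408/65949213 ≈ -1.2318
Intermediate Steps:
V(v) = -2/9 - v/9 (V(v) = -(2 + v)/9 = -2/9 - v/9)
B = -139/9 (B = (-2/9 - ⅑*2) - 15 = (-2/9 - 2/9) - 15 = -4/9 - 15 = -139/9 ≈ -15.444)
O(g) = (1 + g)*(-139/9 + g) (O(g) = (g + 1)*(-139/9 + g) = (1 + g)*(-139/9 + g))
O(185)/(-35189) + 16140/(-48103) = (-139/9 + 185² - 130/9*185)/(-35189) + 16140/(-48103) = (-139/9 + 34225 - 24050/9)*(-1/35189) + 16140*(-1/48103) = (94612/3)*(-1/35189) - 16140/48103 = -13516/15081 - 16140/48103 = -81233408/65949213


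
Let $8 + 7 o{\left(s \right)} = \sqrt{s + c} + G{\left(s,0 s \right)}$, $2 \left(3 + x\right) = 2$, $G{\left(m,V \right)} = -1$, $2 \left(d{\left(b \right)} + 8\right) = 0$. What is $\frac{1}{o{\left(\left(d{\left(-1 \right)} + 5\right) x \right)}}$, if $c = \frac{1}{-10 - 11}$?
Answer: $- \frac{1323}{1576} - \frac{35 \sqrt{105}}{1576} \approx -1.067$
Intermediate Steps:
$d{\left(b \right)} = -8$ ($d{\left(b \right)} = -8 + \frac{1}{2} \cdot 0 = -8 + 0 = -8$)
$x = -2$ ($x = -3 + \frac{1}{2} \cdot 2 = -3 + 1 = -2$)
$c = - \frac{1}{21}$ ($c = \frac{1}{-21} = - \frac{1}{21} \approx -0.047619$)
$o{\left(s \right)} = - \frac{9}{7} + \frac{\sqrt{- \frac{1}{21} + s}}{7}$ ($o{\left(s \right)} = - \frac{8}{7} + \frac{\sqrt{s - \frac{1}{21}} - 1}{7} = - \frac{8}{7} + \frac{\sqrt{- \frac{1}{21} + s} - 1}{7} = - \frac{8}{7} + \frac{-1 + \sqrt{- \frac{1}{21} + s}}{7} = - \frac{8}{7} + \left(- \frac{1}{7} + \frac{\sqrt{- \frac{1}{21} + s}}{7}\right) = - \frac{9}{7} + \frac{\sqrt{- \frac{1}{21} + s}}{7}$)
$\frac{1}{o{\left(\left(d{\left(-1 \right)} + 5\right) x \right)}} = \frac{1}{- \frac{9}{7} + \frac{\sqrt{-21 + 441 \left(-8 + 5\right) \left(-2\right)}}{147}} = \frac{1}{- \frac{9}{7} + \frac{\sqrt{-21 + 441 \left(\left(-3\right) \left(-2\right)\right)}}{147}} = \frac{1}{- \frac{9}{7} + \frac{\sqrt{-21 + 441 \cdot 6}}{147}} = \frac{1}{- \frac{9}{7} + \frac{\sqrt{-21 + 2646}}{147}} = \frac{1}{- \frac{9}{7} + \frac{\sqrt{2625}}{147}} = \frac{1}{- \frac{9}{7} + \frac{5 \sqrt{105}}{147}}$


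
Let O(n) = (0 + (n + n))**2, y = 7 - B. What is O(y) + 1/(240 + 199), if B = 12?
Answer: 43901/439 ≈ 100.00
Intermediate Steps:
y = -5 (y = 7 - 1*12 = 7 - 12 = -5)
O(n) = 4*n**2 (O(n) = (0 + 2*n)**2 = (2*n)**2 = 4*n**2)
O(y) + 1/(240 + 199) = 4*(-5)**2 + 1/(240 + 199) = 4*25 + 1/439 = 100 + 1/439 = 43901/439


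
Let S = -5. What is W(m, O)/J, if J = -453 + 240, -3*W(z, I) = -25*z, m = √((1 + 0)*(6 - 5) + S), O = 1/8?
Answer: -50*I/639 ≈ -0.078247*I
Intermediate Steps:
O = ⅛ ≈ 0.12500
m = 2*I (m = √((1 + 0)*(6 - 5) - 5) = √(1*1 - 5) = √(1 - 5) = √(-4) = 2*I ≈ 2.0*I)
W(z, I) = 25*z/3 (W(z, I) = -(-25)*z/3 = 25*z/3)
J = -213
W(m, O)/J = (25*(2*I)/3)/(-213) = (50*I/3)*(-1/213) = -50*I/639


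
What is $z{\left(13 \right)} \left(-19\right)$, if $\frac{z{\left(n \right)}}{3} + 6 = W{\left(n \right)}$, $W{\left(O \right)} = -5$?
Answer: $627$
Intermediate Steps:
$z{\left(n \right)} = -33$ ($z{\left(n \right)} = -18 + 3 \left(-5\right) = -18 - 15 = -33$)
$z{\left(13 \right)} \left(-19\right) = \left(-33\right) \left(-19\right) = 627$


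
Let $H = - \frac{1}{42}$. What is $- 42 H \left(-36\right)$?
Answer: $-36$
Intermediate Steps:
$H = - \frac{1}{42}$ ($H = \left(-1\right) \frac{1}{42} = - \frac{1}{42} \approx -0.02381$)
$- 42 H \left(-36\right) = \left(-42\right) \left(- \frac{1}{42}\right) \left(-36\right) = 1 \left(-36\right) = -36$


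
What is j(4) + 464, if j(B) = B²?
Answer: 480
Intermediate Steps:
j(4) + 464 = 4² + 464 = 16 + 464 = 480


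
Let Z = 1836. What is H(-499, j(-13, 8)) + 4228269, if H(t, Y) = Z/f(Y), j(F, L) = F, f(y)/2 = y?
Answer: 54966579/13 ≈ 4.2282e+6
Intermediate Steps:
f(y) = 2*y
H(t, Y) = 918/Y (H(t, Y) = 1836/((2*Y)) = 1836*(1/(2*Y)) = 918/Y)
H(-499, j(-13, 8)) + 4228269 = 918/(-13) + 4228269 = 918*(-1/13) + 4228269 = -918/13 + 4228269 = 54966579/13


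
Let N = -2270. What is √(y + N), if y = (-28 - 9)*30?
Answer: 26*I*√5 ≈ 58.138*I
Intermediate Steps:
y = -1110 (y = -37*30 = -1110)
√(y + N) = √(-1110 - 2270) = √(-3380) = 26*I*√5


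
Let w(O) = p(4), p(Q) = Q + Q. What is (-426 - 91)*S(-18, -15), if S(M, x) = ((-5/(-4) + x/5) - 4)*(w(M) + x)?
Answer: -83237/4 ≈ -20809.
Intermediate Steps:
p(Q) = 2*Q
w(O) = 8 (w(O) = 2*4 = 8)
S(M, x) = (8 + x)*(-11/4 + x/5) (S(M, x) = ((-5/(-4) + x/5) - 4)*(8 + x) = ((-5*(-¼) + x*(⅕)) - 4)*(8 + x) = ((5/4 + x/5) - 4)*(8 + x) = (-11/4 + x/5)*(8 + x) = (8 + x)*(-11/4 + x/5))
(-426 - 91)*S(-18, -15) = (-426 - 91)*(-22 - 23/20*(-15) + (⅕)*(-15)²) = -517*(-22 + 69/4 + (⅕)*225) = -517*(-22 + 69/4 + 45) = -517*161/4 = -83237/4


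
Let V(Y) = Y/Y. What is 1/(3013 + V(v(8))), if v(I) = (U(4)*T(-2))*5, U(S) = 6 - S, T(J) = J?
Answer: 1/3014 ≈ 0.00033179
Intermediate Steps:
v(I) = -20 (v(I) = ((6 - 1*4)*(-2))*5 = ((6 - 4)*(-2))*5 = (2*(-2))*5 = -4*5 = -20)
V(Y) = 1
1/(3013 + V(v(8))) = 1/(3013 + 1) = 1/3014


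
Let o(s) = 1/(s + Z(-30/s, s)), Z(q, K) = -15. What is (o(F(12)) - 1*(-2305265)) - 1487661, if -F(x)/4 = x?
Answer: 51509051/63 ≈ 8.1760e+5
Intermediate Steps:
F(x) = -4*x
o(s) = 1/(-15 + s) (o(s) = 1/(s - 15) = 1/(-15 + s))
(o(F(12)) - 1*(-2305265)) - 1487661 = (1/(-15 - 4*12) - 1*(-2305265)) - 1487661 = (1/(-15 - 48) + 2305265) - 1487661 = (1/(-63) + 2305265) - 1487661 = (-1/63 + 2305265) - 1487661 = 145231694/63 - 1487661 = 51509051/63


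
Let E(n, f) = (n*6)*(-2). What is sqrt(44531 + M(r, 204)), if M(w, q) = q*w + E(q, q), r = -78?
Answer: sqrt(26171) ≈ 161.77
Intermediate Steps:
E(n, f) = -12*n (E(n, f) = (6*n)*(-2) = -12*n)
M(w, q) = -12*q + q*w (M(w, q) = q*w - 12*q = -12*q + q*w)
sqrt(44531 + M(r, 204)) = sqrt(44531 + 204*(-12 - 78)) = sqrt(44531 + 204*(-90)) = sqrt(44531 - 18360) = sqrt(26171)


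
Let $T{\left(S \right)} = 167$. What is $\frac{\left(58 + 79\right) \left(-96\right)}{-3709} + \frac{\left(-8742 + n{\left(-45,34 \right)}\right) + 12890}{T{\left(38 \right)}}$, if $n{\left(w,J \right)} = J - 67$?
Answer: $\frac{17458919}{619403} \approx 28.187$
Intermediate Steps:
$n{\left(w,J \right)} = -67 + J$
$\frac{\left(58 + 79\right) \left(-96\right)}{-3709} + \frac{\left(-8742 + n{\left(-45,34 \right)}\right) + 12890}{T{\left(38 \right)}} = \frac{\left(58 + 79\right) \left(-96\right)}{-3709} + \frac{\left(-8742 + \left(-67 + 34\right)\right) + 12890}{167} = 137 \left(-96\right) \left(- \frac{1}{3709}\right) + \left(\left(-8742 - 33\right) + 12890\right) \frac{1}{167} = \left(-13152\right) \left(- \frac{1}{3709}\right) + \left(-8775 + 12890\right) \frac{1}{167} = \frac{13152}{3709} + 4115 \cdot \frac{1}{167} = \frac{13152}{3709} + \frac{4115}{167} = \frac{17458919}{619403}$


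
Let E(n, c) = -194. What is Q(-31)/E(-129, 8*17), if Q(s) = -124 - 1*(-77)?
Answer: 47/194 ≈ 0.24227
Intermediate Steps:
Q(s) = -47 (Q(s) = -124 + 77 = -47)
Q(-31)/E(-129, 8*17) = -47/(-194) = -47*(-1/194) = 47/194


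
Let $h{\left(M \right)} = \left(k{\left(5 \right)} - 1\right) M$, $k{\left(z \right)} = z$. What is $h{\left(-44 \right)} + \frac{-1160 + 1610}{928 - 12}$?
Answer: $- \frac{80383}{458} \approx -175.51$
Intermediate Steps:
$h{\left(M \right)} = 4 M$ ($h{\left(M \right)} = \left(5 - 1\right) M = 4 M$)
$h{\left(-44 \right)} + \frac{-1160 + 1610}{928 - 12} = 4 \left(-44\right) + \frac{-1160 + 1610}{928 - 12} = -176 + \frac{450}{916} = -176 + 450 \cdot \frac{1}{916} = -176 + \frac{225}{458} = - \frac{80383}{458}$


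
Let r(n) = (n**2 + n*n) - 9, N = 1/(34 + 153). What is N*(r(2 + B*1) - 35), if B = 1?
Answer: -26/187 ≈ -0.13904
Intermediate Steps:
N = 1/187 ≈ 0.0053476
r(n) = -9 + 2*n**2 (r(n) = (n**2 + n**2) - 9 = 2*n**2 - 9 = -9 + 2*n**2)
N*(r(2 + B*1) - 35) = ((-9 + 2*(2 + 1*1)**2) - 35)/187 = ((-9 + 2*(2 + 1)**2) - 35)/187 = ((-9 + 2*3**2) - 35)/187 = ((-9 + 2*9) - 35)/187 = ((-9 + 18) - 35)/187 = (9 - 35)/187 = (1/187)*(-26) = -26/187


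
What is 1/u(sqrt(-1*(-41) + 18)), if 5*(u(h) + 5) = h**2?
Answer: 5/34 ≈ 0.14706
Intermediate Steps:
u(h) = -5 + h**2/5
1/u(sqrt(-1*(-41) + 18)) = 1/(-5 + (sqrt(-1*(-41) + 18))**2/5) = 1/(-5 + (sqrt(41 + 18))**2/5) = 1/(-5 + (sqrt(59))**2/5) = 1/(-5 + (1/5)*59) = 1/(-5 + 59/5) = 1/(34/5) = 5/34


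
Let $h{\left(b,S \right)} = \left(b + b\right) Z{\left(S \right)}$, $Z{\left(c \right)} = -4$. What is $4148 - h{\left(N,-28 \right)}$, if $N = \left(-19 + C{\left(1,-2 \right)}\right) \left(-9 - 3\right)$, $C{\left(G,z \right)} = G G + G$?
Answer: $5780$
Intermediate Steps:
$C{\left(G,z \right)} = G + G^{2}$ ($C{\left(G,z \right)} = G^{2} + G = G + G^{2}$)
$N = 204$ ($N = \left(-19 + 1 \left(1 + 1\right)\right) \left(-9 - 3\right) = \left(-19 + 1 \cdot 2\right) \left(-12\right) = \left(-19 + 2\right) \left(-12\right) = \left(-17\right) \left(-12\right) = 204$)
$h{\left(b,S \right)} = - 8 b$ ($h{\left(b,S \right)} = \left(b + b\right) \left(-4\right) = 2 b \left(-4\right) = - 8 b$)
$4148 - h{\left(N,-28 \right)} = 4148 - \left(-8\right) 204 = 4148 - -1632 = 4148 + 1632 = 5780$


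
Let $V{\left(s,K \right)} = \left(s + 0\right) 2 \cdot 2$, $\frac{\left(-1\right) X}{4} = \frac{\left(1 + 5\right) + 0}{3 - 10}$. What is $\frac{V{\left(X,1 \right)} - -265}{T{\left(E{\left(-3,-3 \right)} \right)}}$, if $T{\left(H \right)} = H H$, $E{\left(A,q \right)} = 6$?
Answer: $\frac{1951}{252} \approx 7.7421$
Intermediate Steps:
$X = \frac{24}{7}$ ($X = - 4 \frac{\left(1 + 5\right) + 0}{3 - 10} = - 4 \frac{6 + 0}{-7} = - 4 \cdot 6 \left(- \frac{1}{7}\right) = \left(-4\right) \left(- \frac{6}{7}\right) = \frac{24}{7} \approx 3.4286$)
$T{\left(H \right)} = H^{2}$
$V{\left(s,K \right)} = 4 s$ ($V{\left(s,K \right)} = s 2 \cdot 2 = 2 s 2 = 4 s$)
$\frac{V{\left(X,1 \right)} - -265}{T{\left(E{\left(-3,-3 \right)} \right)}} = \frac{4 \cdot \frac{24}{7} - -265}{6^{2}} = \frac{\frac{96}{7} + 265}{36} = \frac{1951}{7} \cdot \frac{1}{36} = \frac{1951}{252}$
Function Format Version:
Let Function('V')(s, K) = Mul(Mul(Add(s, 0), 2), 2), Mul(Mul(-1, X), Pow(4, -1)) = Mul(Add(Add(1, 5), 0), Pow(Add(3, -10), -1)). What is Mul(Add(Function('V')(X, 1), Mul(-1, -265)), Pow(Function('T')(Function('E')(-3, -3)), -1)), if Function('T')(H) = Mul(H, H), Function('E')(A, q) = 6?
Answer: Rational(1951, 252) ≈ 7.7421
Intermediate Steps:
X = Rational(24, 7) (X = Mul(-4, Mul(Add(Add(1, 5), 0), Pow(Add(3, -10), -1))) = Mul(-4, Mul(Add(6, 0), Pow(-7, -1))) = Mul(-4, Mul(6, Rational(-1, 7))) = Mul(-4, Rational(-6, 7)) = Rational(24, 7) ≈ 3.4286)
Function('T')(H) = Pow(H, 2)
Function('V')(s, K) = Mul(4, s) (Function('V')(s, K) = Mul(Mul(s, 2), 2) = Mul(Mul(2, s), 2) = Mul(4, s))
Mul(Add(Function('V')(X, 1), Mul(-1, -265)), Pow(Function('T')(Function('E')(-3, -3)), -1)) = Mul(Add(Mul(4, Rational(24, 7)), Mul(-1, -265)), Pow(Pow(6, 2), -1)) = Mul(Add(Rational(96, 7), 265), Pow(36, -1)) = Mul(Rational(1951, 7), Rational(1, 36)) = Rational(1951, 252)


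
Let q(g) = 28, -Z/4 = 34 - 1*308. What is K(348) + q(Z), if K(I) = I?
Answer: 376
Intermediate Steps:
Z = 1096 (Z = -4*(34 - 1*308) = -4*(34 - 308) = -4*(-274) = 1096)
K(348) + q(Z) = 348 + 28 = 376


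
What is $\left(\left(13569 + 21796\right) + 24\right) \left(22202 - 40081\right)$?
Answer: $-632719931$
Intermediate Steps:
$\left(\left(13569 + 21796\right) + 24\right) \left(22202 - 40081\right) = \left(35365 + 24\right) \left(-17879\right) = 35389 \left(-17879\right) = -632719931$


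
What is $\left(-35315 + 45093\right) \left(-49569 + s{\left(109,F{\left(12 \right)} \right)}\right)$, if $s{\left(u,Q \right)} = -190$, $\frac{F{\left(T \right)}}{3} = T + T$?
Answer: $-486543502$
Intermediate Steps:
$F{\left(T \right)} = 6 T$ ($F{\left(T \right)} = 3 \left(T + T\right) = 3 \cdot 2 T = 6 T$)
$\left(-35315 + 45093\right) \left(-49569 + s{\left(109,F{\left(12 \right)} \right)}\right) = \left(-35315 + 45093\right) \left(-49569 - 190\right) = 9778 \left(-49759\right) = -486543502$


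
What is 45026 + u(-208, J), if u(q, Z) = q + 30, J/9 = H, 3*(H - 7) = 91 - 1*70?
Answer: 44848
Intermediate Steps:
H = 14 (H = 7 + (91 - 1*70)/3 = 7 + (91 - 70)/3 = 7 + (⅓)*21 = 7 + 7 = 14)
J = 126 (J = 9*14 = 126)
u(q, Z) = 30 + q
45026 + u(-208, J) = 45026 + (30 - 208) = 45026 - 178 = 44848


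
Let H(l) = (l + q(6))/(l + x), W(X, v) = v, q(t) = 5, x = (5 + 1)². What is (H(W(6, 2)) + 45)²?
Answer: 2948089/1444 ≈ 2041.6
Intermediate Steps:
x = 36 (x = 6² = 36)
H(l) = (5 + l)/(36 + l) (H(l) = (l + 5)/(l + 36) = (5 + l)/(36 + l))
(H(W(6, 2)) + 45)² = ((5 + 2)/(36 + 2) + 45)² = (7/38 + 45)² = (1717/38)² = 2948089/1444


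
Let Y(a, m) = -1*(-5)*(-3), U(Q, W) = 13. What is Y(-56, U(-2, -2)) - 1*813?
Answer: -828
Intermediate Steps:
Y(a, m) = -15 (Y(a, m) = 5*(-3) = -15)
Y(-56, U(-2, -2)) - 1*813 = -15 - 1*813 = -15 - 813 = -828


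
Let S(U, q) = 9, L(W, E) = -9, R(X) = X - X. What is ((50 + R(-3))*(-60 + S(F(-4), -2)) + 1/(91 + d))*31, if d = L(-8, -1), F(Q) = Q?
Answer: -6482069/82 ≈ -79050.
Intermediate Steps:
R(X) = 0
d = -9
((50 + R(-3))*(-60 + S(F(-4), -2)) + 1/(91 + d))*31 = ((50 + 0)*(-60 + 9) + 1/(91 - 9))*31 = (50*(-51) + 1/82)*31 = (-2550 + 1/82)*31 = -209099/82*31 = -6482069/82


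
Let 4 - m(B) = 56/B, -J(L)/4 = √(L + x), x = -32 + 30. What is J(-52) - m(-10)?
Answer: -48/5 - 12*I*√6 ≈ -9.6 - 29.394*I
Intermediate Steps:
x = -2
J(L) = -4*√(-2 + L) (J(L) = -4*√(L - 2) = -4*√(-2 + L))
m(B) = 4 - 56/B
J(-52) - m(-10) = -4*√(-2 - 52) - (4 - 56/(-10)) = -12*I*√6 - (4 - 56*(-⅒)) = -12*I*√6 - (4 + 28/5) = -12*I*√6 - 1*48/5 = -12*I*√6 - 48/5 = -48/5 - 12*I*√6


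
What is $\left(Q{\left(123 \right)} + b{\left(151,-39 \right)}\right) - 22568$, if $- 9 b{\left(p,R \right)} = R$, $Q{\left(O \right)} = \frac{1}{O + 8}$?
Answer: $- \frac{8867518}{393} \approx -22564.0$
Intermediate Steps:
$Q{\left(O \right)} = \frac{1}{8 + O}$
$b{\left(p,R \right)} = - \frac{R}{9}$
$\left(Q{\left(123 \right)} + b{\left(151,-39 \right)}\right) - 22568 = \left(\frac{1}{8 + 123} - - \frac{13}{3}\right) - 22568 = \left(\frac{1}{131} + \frac{13}{3}\right) - 22568 = \frac{1706}{393} - 22568 = - \frac{8867518}{393}$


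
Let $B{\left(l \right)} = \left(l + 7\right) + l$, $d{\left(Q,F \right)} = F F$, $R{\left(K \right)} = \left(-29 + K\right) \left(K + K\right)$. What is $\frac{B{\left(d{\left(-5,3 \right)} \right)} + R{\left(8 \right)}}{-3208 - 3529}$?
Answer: $\frac{311}{6737} \approx 0.046163$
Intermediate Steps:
$R{\left(K \right)} = 2 K \left(-29 + K\right)$ ($R{\left(K \right)} = \left(-29 + K\right) 2 K = 2 K \left(-29 + K\right)$)
$d{\left(Q,F \right)} = F^{2}$
$B{\left(l \right)} = 7 + 2 l$ ($B{\left(l \right)} = \left(7 + l\right) + l = 7 + 2 l$)
$\frac{B{\left(d{\left(-5,3 \right)} \right)} + R{\left(8 \right)}}{-3208 - 3529} = \frac{\left(7 + 2 \cdot 3^{2}\right) + 2 \cdot 8 \left(-29 + 8\right)}{-3208 - 3529} = \frac{\left(7 + 2 \cdot 9\right) + 2 \cdot 8 \left(-21\right)}{-6737} = \left(\left(7 + 18\right) - 336\right) \left(- \frac{1}{6737}\right) = \left(25 - 336\right) \left(- \frac{1}{6737}\right) = \left(-311\right) \left(- \frac{1}{6737}\right) = \frac{311}{6737}$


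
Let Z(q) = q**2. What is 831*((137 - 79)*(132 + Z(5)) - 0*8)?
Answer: 7567086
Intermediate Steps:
831*((137 - 79)*(132 + Z(5)) - 0*8) = 831*((137 - 79)*(132 + 5**2) - 0*8) = 831*(58*(132 + 25) - 1*0) = 831*(58*157 + 0) = 831*(9106 + 0) = 831*9106 = 7567086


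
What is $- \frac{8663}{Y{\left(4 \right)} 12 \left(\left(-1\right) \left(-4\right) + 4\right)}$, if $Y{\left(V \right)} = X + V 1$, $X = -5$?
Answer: $\frac{8663}{96} \approx 90.24$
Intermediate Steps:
$Y{\left(V \right)} = -5 + V$ ($Y{\left(V \right)} = -5 + V 1 = -5 + V$)
$- \frac{8663}{Y{\left(4 \right)} 12 \left(\left(-1\right) \left(-4\right) + 4\right)} = - \frac{8663}{\left(-5 + 4\right) 12 \left(\left(-1\right) \left(-4\right) + 4\right)} = - \frac{8663}{\left(-1\right) 12 \left(4 + 4\right)} = - \frac{8663}{\left(-12\right) 8} = - \frac{8663}{-96} = \left(-8663\right) \left(- \frac{1}{96}\right) = \frac{8663}{96}$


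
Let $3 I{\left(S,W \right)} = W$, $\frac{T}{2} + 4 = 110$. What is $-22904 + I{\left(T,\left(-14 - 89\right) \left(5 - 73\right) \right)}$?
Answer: $- \frac{61708}{3} \approx -20569.0$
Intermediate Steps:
$T = 212$ ($T = -8 + 2 \cdot 110 = -8 + 220 = 212$)
$I{\left(S,W \right)} = \frac{W}{3}$
$-22904 + I{\left(T,\left(-14 - 89\right) \left(5 - 73\right) \right)} = -22904 + \frac{\left(-14 - 89\right) \left(5 - 73\right)}{3} = -22904 + \frac{\left(-103\right) \left(-68\right)}{3} = -22904 + \frac{1}{3} \cdot 7004 = -22904 + \frac{7004}{3} = - \frac{61708}{3}$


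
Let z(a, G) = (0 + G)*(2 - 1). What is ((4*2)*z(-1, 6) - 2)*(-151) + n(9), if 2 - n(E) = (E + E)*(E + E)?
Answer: -7268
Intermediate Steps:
n(E) = 2 - 4*E² (n(E) = 2 - (E + E)*(E + E) = 2 - 2*E*2*E = 2 - 4*E²)
z(a, G) = G (z(a, G) = G*1 = G)
((4*2)*z(-1, 6) - 2)*(-151) + n(9) = ((4*2)*6 - 2)*(-151) + (2 - 4*9²) = (8*6 - 2)*(-151) + (2 - 4*81) = (48 - 2)*(-151) + (2 - 324) = 46*(-151) - 322 = -6946 - 322 = -7268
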